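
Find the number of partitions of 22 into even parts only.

56

A partial list (first 12 by largest part):
22
2, 20
4, 18
2, 2, 18
6, 16
2, 4, 16
2, 2, 2, 16
8, 14
2, 6, 14
4, 4, 14
2, 2, 4, 14
2, 2, 2, 2, 14
…and 44 more, for 56 total.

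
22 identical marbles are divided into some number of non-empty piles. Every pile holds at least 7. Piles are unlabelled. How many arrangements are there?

7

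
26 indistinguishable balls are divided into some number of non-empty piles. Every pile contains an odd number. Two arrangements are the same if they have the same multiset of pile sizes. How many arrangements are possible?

165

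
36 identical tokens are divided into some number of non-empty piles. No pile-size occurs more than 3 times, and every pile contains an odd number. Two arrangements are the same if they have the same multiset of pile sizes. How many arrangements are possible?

Direct enumeration gives 199 partitions.

199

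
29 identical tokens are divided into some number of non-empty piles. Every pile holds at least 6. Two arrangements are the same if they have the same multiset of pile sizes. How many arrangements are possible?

A partial list (first 12 by largest part):
29
6,23
7,22
8,21
9,20
10,19
11,18
12,17
6,6,17
13,16
6,7,16
14,15
…and 20 more, for 32 total.

32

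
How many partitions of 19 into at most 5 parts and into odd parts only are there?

24

They are:
19
17, 1, 1
15, 3, 1
15, 1, 1, 1, 1
13, 5, 1
13, 3, 3
13, 3, 1, 1, 1
11, 7, 1
11, 5, 3
11, 5, 1, 1, 1
11, 3, 3, 1, 1
9, 9, 1
9, 7, 3
9, 7, 1, 1, 1
9, 5, 5
9, 5, 3, 1, 1
9, 3, 3, 3, 1
7, 7, 5
7, 7, 3, 1, 1
7, 5, 5, 1, 1
7, 5, 3, 3, 1
7, 3, 3, 3, 3
5, 5, 5, 3, 1
5, 5, 3, 3, 3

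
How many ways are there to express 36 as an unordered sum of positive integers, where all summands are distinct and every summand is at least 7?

33

There are too many to list fully; the first 12 (by largest part) are:
36
29,7
28,8
27,9
26,10
25,11
24,12
23,13
22,14
21,15
21,8,7
20,16
…and 21 more, for 33 total.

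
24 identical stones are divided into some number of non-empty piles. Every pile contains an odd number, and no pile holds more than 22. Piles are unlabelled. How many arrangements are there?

A full systematic count gives 121.

121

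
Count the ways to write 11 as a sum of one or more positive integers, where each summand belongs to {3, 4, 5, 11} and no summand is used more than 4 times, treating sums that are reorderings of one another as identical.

The partitions of 11 that satisfy the conditions:
11
5+3+3
4+4+3
That's 3 in total.

3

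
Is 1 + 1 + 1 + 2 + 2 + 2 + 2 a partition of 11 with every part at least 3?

The parts sum to 11, and the condition 'every summand is at least 3' is violated.

No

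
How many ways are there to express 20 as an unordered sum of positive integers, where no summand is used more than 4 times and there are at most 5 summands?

191

Direct enumeration gives 191 partitions.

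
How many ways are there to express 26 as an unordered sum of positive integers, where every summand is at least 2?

There are 478 such partitions.

478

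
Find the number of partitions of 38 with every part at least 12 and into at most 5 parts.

11

Listing the qualifying partitions of 38:
38
12,26
13,25
14,24
15,23
16,22
17,21
18,20
19,19
12,12,14
12,13,13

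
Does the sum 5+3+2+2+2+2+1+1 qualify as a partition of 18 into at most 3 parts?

The parts sum to 18, and the condition 'there are at most 3 summands' is violated.

No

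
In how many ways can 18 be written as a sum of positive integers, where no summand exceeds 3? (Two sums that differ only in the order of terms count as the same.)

There are too many to list fully; the first 12 (by largest part) are:
3, 3, 3, 3, 3, 3
3, 3, 3, 3, 3, 2, 1
3, 3, 3, 3, 3, 1, 1, 1
3, 3, 3, 3, 2, 2, 2
3, 3, 3, 3, 2, 2, 1, 1
3, 3, 3, 3, 2, 1, 1, 1, 1
3, 3, 3, 3, 1, 1, 1, 1, 1, 1
3, 3, 3, 2, 2, 2, 2, 1
3, 3, 3, 2, 2, 2, 1, 1, 1
3, 3, 3, 2, 2, 1, 1, 1, 1, 1
3, 3, 3, 2, 1, 1, 1, 1, 1, 1, 1
3, 3, 3, 1, 1, 1, 1, 1, 1, 1, 1, 1
…and 25 more, for 37 total.

37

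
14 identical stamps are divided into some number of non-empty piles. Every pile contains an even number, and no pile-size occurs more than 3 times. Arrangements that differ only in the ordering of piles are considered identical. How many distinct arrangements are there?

Listing the qualifying partitions of 14:
14
12+2
10+4
10+2+2
8+6
8+4+2
8+2+2+2
6+6+2
6+4+4
6+4+2+2
4+4+4+2
4+4+2+2+2
Counting gives 12.

12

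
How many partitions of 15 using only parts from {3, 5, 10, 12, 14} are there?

4

The partitions of 15 that satisfy the conditions:
3+12
5+10
5+5+5
3+3+3+3+3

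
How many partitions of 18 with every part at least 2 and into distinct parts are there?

25

The partitions of 18 that satisfy the conditions:
18
2+16
3+15
4+14
5+13
2+3+13
6+12
2+4+12
7+11
2+5+11
3+4+11
8+10
2+6+10
3+5+10
2+7+9
3+6+9
4+5+9
2+3+4+9
3+7+8
4+6+8
2+3+5+8
5+6+7
2+3+6+7
2+4+5+7
3+4+5+6
That's 25 in total.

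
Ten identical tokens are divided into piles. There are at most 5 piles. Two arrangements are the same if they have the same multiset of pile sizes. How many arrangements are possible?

There are too many to list fully; the first 12 (by largest part) are:
10
9, 1
8, 2
8, 1, 1
7, 3
7, 2, 1
7, 1, 1, 1
6, 4
6, 3, 1
6, 2, 2
6, 2, 1, 1
6, 1, 1, 1, 1
…and 18 more, for 30 total.

30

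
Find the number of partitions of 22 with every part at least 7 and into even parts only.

3

Enumerating:
22
8, 14
10, 12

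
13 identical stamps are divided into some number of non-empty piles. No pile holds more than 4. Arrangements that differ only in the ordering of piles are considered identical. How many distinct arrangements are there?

39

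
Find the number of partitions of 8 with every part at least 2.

7

Enumerating:
8
6, 2
5, 3
4, 4
4, 2, 2
3, 3, 2
2, 2, 2, 2
That's 7 in total.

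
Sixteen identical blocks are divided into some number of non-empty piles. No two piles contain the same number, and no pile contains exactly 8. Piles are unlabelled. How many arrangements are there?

27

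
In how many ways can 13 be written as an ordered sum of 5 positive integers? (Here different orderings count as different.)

By stars and bars with positive parts, the count is C(12,4) = 495.

495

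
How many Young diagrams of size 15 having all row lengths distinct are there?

27

A partial list (first 12 by largest part):
15
14, 1
13, 2
12, 3
12, 2, 1
11, 4
11, 3, 1
10, 5
10, 4, 1
10, 3, 2
9, 6
9, 5, 1
…and 15 more, for 27 total.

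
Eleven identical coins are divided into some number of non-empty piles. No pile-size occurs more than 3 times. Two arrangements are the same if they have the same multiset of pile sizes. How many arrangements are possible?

38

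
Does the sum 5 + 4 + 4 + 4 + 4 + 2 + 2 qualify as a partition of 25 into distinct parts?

No

The parts sum to 25, and the condition 'all summands are distinct' is violated.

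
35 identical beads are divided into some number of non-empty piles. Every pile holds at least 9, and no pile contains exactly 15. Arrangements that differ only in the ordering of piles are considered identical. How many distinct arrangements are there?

17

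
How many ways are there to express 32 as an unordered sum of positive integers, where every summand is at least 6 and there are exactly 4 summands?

They are:
14,6,6,6
13,7,6,6
12,8,6,6
12,7,7,6
11,9,6,6
11,8,7,6
11,7,7,7
10,10,6,6
10,9,7,6
10,8,8,6
10,8,7,7
9,9,8,6
9,9,7,7
9,8,8,7
8,8,8,8
That's 15 in total.

15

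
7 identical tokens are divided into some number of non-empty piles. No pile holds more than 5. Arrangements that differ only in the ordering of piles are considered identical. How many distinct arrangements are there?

They are:
2, 5
1, 1, 5
3, 4
1, 2, 4
1, 1, 1, 4
1, 3, 3
2, 2, 3
1, 1, 2, 3
1, 1, 1, 1, 3
1, 2, 2, 2
1, 1, 1, 2, 2
1, 1, 1, 1, 1, 2
1, 1, 1, 1, 1, 1, 1

13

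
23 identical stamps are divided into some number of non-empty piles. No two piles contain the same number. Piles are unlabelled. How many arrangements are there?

104

Systematic enumeration (by largest part, then next-largest, …) yields 104.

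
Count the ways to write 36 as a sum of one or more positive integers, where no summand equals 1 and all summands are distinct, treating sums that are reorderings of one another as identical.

356

A full systematic count gives 356.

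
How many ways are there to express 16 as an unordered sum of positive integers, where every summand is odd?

There are too many to list fully; the first 12 (by largest part) are:
1,15
3,13
1,1,1,13
5,11
1,1,3,11
1,1,1,1,1,11
7,9
1,1,5,9
1,3,3,9
1,1,1,1,3,9
1,1,1,1,1,1,1,9
1,1,7,7
…and 20 more, for 32 total.

32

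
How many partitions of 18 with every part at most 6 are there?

199

Systematic enumeration (by largest part, then next-largest, …) yields 199.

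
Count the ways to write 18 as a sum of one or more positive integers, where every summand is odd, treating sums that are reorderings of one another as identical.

46

A partial list (first 12 by largest part):
1+17
3+15
1+1+1+15
5+13
1+1+3+13
1+1+1+1+1+13
7+11
1+1+5+11
1+3+3+11
1+1+1+1+3+11
1+1+1+1+1+1+1+11
9+9
…and 34 more, for 46 total.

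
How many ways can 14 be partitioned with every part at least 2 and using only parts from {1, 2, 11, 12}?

2

The partitions of 14 that satisfy the conditions:
12,2
2,2,2,2,2,2,2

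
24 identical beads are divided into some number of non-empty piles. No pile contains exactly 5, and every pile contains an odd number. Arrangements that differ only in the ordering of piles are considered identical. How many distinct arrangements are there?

68

There are too many to list fully; the first 12 (by largest part) are:
23 + 1
21 + 3
21 + 1 + 1 + 1
19 + 3 + 1 + 1
19 + 1 + 1 + 1 + 1 + 1
17 + 7
17 + 3 + 3 + 1
17 + 3 + 1 + 1 + 1 + 1
17 + 1 + 1 + 1 + 1 + 1 + 1 + 1
15 + 9
15 + 7 + 1 + 1
15 + 3 + 3 + 3
…and 56 more, for 68 total.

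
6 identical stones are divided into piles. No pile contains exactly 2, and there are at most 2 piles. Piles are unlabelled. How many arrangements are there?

They are:
6
5 + 1
3 + 3

3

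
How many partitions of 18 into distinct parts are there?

A partial list (first 12 by largest part):
18
17 + 1
16 + 2
15 + 3
15 + 2 + 1
14 + 4
14 + 3 + 1
13 + 5
13 + 4 + 1
13 + 3 + 2
12 + 6
12 + 5 + 1
…and 34 more, for 46 total.

46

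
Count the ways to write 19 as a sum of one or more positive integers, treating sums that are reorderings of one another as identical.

A full systematic count gives 490.

490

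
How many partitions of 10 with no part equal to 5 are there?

35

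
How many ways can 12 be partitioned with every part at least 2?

21

They are:
12
10,2
9,3
8,4
8,2,2
7,5
7,3,2
6,6
6,4,2
6,3,3
6,2,2,2
5,5,2
5,4,3
5,3,2,2
4,4,4
4,4,2,2
4,3,3,2
4,2,2,2,2
3,3,3,3
3,3,2,2,2
2,2,2,2,2,2
Counting gives 21.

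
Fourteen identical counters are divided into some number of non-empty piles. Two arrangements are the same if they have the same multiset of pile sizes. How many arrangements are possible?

A full systematic count gives 135.

135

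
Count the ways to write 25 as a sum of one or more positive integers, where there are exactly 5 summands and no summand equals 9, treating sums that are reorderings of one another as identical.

158

Direct enumeration gives 158 partitions.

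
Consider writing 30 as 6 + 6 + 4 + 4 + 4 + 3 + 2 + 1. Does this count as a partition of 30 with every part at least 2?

No

The parts sum to 30, and the condition 'every summand is at least 2' is violated.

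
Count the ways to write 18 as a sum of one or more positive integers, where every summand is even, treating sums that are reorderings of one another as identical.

There are too many to list fully; the first 12 (by largest part) are:
18
16 + 2
14 + 4
14 + 2 + 2
12 + 6
12 + 4 + 2
12 + 2 + 2 + 2
10 + 8
10 + 6 + 2
10 + 4 + 4
10 + 4 + 2 + 2
10 + 2 + 2 + 2 + 2
…and 18 more, for 30 total.

30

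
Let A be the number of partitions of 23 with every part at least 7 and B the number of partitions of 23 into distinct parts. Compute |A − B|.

96

Partitions of 23 with every part at least 7: 8.
Partitions of 23 into distinct parts: 104.
|8 − 104| = 96.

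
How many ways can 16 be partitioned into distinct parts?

32

There are too many to list fully; the first 12 (by largest part) are:
16
15,1
14,2
13,3
13,2,1
12,4
12,3,1
11,5
11,4,1
11,3,2
10,6
10,5,1
…and 20 more, for 32 total.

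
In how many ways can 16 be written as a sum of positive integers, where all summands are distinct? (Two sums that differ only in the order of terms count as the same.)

There are too many to list fully; the first 12 (by largest part) are:
16
1+15
2+14
3+13
1+2+13
4+12
1+3+12
5+11
1+4+11
2+3+11
6+10
1+5+10
…and 20 more, for 32 total.

32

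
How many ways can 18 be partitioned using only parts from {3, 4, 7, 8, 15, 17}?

7

Enumerating:
15+3
8+7+3
8+4+3+3
7+7+4
7+4+4+3
4+4+4+3+3
3+3+3+3+3+3
Counting gives 7.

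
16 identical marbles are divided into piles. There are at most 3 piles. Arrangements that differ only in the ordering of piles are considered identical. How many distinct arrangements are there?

30

A partial list (first 12 by largest part):
16
1+15
2+14
1+1+14
3+13
1+2+13
4+12
1+3+12
2+2+12
5+11
1+4+11
2+3+11
…and 18 more, for 30 total.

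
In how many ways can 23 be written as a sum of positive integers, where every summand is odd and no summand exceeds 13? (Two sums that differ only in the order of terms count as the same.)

90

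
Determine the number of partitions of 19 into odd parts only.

54

There are too many to list fully; the first 12 (by largest part) are:
19
17,1,1
15,3,1
15,1,1,1,1
13,5,1
13,3,3
13,3,1,1,1
13,1,1,1,1,1,1
11,7,1
11,5,3
11,5,1,1,1
11,3,3,1,1
…and 42 more, for 54 total.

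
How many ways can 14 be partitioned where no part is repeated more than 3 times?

Counting exhaustively, 82 partitions satisfy the conditions.

82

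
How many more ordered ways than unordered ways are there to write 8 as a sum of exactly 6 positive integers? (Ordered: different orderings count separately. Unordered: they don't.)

19

Compositions: C(7,5) = 21.
Partitions of 8 into exactly 6 parts: 2.
Difference: 21 − 2 = 19.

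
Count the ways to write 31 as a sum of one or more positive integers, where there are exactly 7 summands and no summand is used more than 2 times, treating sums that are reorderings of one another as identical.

Systematic enumeration (by largest part, then next-largest, …) yields 261.

261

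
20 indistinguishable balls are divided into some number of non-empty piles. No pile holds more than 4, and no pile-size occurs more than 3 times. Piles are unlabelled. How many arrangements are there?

Enumerating:
4 + 4 + 4 + 3 + 3 + 2
4 + 4 + 4 + 3 + 3 + 1 + 1
4 + 4 + 4 + 3 + 2 + 2 + 1
4 + 4 + 4 + 3 + 2 + 1 + 1 + 1
4 + 4 + 4 + 2 + 2 + 2 + 1 + 1
4 + 4 + 3 + 3 + 3 + 2 + 1
4 + 4 + 3 + 3 + 3 + 1 + 1 + 1
4 + 4 + 3 + 3 + 2 + 2 + 2
4 + 4 + 3 + 3 + 2 + 2 + 1 + 1
4 + 4 + 3 + 2 + 2 + 2 + 1 + 1 + 1
4 + 3 + 3 + 3 + 2 + 2 + 2 + 1
4 + 3 + 3 + 3 + 2 + 2 + 1 + 1 + 1

12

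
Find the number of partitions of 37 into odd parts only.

Enumerating by decreasing first part gives 760 partitions in all.

760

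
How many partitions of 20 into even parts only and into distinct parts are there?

The partitions of 20 that satisfy the conditions:
20
18+2
16+4
14+6
14+4+2
12+8
12+6+2
10+8+2
10+6+4
8+6+4+2
Counting gives 10.

10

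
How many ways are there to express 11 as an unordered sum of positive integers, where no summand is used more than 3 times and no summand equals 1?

Listing the qualifying partitions of 11:
11
2, 9
3, 8
4, 7
2, 2, 7
5, 6
2, 3, 6
2, 4, 5
3, 3, 5
2, 2, 2, 5
3, 4, 4
2, 2, 3, 4
2, 3, 3, 3

13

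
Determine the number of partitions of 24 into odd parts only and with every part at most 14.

103

Systematic enumeration (by largest part, then next-largest, …) yields 103.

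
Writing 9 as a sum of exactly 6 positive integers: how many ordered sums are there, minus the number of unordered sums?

Ordered (compositions into 6 parts): C(8,5) = 56.
Unordered (partitions into 6 parts): 3.
Difference: 56 − 3 = 53.

53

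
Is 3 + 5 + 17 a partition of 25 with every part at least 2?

The parts sum to 25, and the condition 'every summand is at least 2' holds.

Yes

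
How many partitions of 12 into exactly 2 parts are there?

6

Enumerating:
11 + 1
10 + 2
9 + 3
8 + 4
7 + 5
6 + 6
Counting gives 6.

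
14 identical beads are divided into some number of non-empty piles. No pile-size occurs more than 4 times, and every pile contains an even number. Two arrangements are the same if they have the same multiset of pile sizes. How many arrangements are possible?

13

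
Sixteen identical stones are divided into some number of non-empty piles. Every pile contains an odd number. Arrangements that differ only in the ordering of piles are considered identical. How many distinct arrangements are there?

There are too many to list fully; the first 12 (by largest part) are:
1, 15
3, 13
1, 1, 1, 13
5, 11
1, 1, 3, 11
1, 1, 1, 1, 1, 11
7, 9
1, 1, 5, 9
1, 3, 3, 9
1, 1, 1, 1, 3, 9
1, 1, 1, 1, 1, 1, 1, 9
1, 1, 7, 7
…and 20 more, for 32 total.

32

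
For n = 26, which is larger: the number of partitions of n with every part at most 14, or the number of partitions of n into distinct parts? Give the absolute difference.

2076

Partitions of 26 with every part at most 14: 2241.
Partitions of 26 into distinct parts: 165.
|2241 − 165| = 2076.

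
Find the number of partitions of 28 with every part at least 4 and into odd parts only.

Enumerating:
5, 23
7, 21
9, 19
11, 17
13, 15
5, 5, 5, 13
5, 5, 7, 11
5, 5, 9, 9
5, 7, 7, 9
7, 7, 7, 7

10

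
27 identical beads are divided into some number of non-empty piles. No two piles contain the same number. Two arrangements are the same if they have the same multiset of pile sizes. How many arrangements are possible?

192

There are 192 such partitions.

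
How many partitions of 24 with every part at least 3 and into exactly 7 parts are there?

3

They are:
6, 3, 3, 3, 3, 3, 3
5, 4, 3, 3, 3, 3, 3
4, 4, 4, 3, 3, 3, 3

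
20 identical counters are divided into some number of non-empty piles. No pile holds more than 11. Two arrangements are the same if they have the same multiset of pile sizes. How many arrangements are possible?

Direct enumeration gives 560 partitions.

560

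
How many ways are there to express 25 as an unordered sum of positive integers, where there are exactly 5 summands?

192

Enumerating by decreasing first part gives 192 partitions in all.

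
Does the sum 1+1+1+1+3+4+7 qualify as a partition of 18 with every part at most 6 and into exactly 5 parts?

The parts sum to 18, and the condition 'no summand exceeds 6' is violated.

No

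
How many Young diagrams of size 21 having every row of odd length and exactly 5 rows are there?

18

The partitions of 21 that satisfy the conditions:
17,1,1,1,1
15,3,1,1,1
13,5,1,1,1
13,3,3,1,1
11,7,1,1,1
11,5,3,1,1
11,3,3,3,1
9,9,1,1,1
9,7,3,1,1
9,5,5,1,1
9,5,3,3,1
9,3,3,3,3
7,7,5,1,1
7,7,3,3,1
7,5,5,3,1
7,5,3,3,3
5,5,5,5,1
5,5,5,3,3
That's 18 in total.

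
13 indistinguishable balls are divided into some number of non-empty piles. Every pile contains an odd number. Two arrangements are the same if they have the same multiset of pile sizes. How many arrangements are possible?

18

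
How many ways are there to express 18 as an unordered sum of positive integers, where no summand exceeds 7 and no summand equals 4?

143

There are 143 such partitions.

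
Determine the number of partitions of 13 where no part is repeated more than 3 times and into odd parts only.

9

Listing the qualifying partitions of 13:
13
11+1+1
9+3+1
7+5+1
7+3+3
7+3+1+1+1
5+5+3
5+5+1+1+1
5+3+3+1+1
Counting gives 9.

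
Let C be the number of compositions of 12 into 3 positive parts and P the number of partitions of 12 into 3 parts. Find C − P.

Ordered (compositions into 3 parts): C(11,2) = 55.
Unordered (partitions into 3 parts): 12.
Difference: 55 − 12 = 43.

43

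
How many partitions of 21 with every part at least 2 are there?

165

Enumerating by decreasing first part gives 165 partitions in all.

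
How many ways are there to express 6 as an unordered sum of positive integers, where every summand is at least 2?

4

Enumerating:
6
4+2
3+3
2+2+2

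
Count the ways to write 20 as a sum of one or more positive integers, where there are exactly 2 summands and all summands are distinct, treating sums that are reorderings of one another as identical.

They are:
19 + 1
18 + 2
17 + 3
16 + 4
15 + 5
14 + 6
13 + 7
12 + 8
11 + 9

9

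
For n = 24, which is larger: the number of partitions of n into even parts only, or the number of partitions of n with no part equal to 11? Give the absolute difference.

Partitions of 24 into even parts only: 77.
Partitions of 24 with no part equal to 11: 1474.
|77 − 1474| = 1397.

1397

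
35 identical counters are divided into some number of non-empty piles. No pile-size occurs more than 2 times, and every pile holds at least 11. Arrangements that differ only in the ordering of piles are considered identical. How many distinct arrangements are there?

10

They are:
35
24 + 11
23 + 12
22 + 13
21 + 14
20 + 15
19 + 16
18 + 17
13 + 11 + 11
12 + 12 + 11
That's 10 in total.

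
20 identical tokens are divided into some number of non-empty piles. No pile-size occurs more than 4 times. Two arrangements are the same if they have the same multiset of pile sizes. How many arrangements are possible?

409

Systematic enumeration (by largest part, then next-largest, …) yields 409.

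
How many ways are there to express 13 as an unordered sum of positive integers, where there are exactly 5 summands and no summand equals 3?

Enumerating:
9, 1, 1, 1, 1
8, 2, 1, 1, 1
7, 2, 2, 1, 1
6, 4, 1, 1, 1
6, 2, 2, 2, 1
5, 5, 1, 1, 1
5, 4, 2, 1, 1
5, 2, 2, 2, 2
4, 4, 2, 2, 1

9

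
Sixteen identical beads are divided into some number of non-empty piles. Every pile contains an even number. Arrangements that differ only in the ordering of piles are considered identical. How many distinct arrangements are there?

22

They are:
16
14 + 2
12 + 4
12 + 2 + 2
10 + 6
10 + 4 + 2
10 + 2 + 2 + 2
8 + 8
8 + 6 + 2
8 + 4 + 4
8 + 4 + 2 + 2
8 + 2 + 2 + 2 + 2
6 + 6 + 4
6 + 6 + 2 + 2
6 + 4 + 4 + 2
6 + 4 + 2 + 2 + 2
6 + 2 + 2 + 2 + 2 + 2
4 + 4 + 4 + 4
4 + 4 + 4 + 2 + 2
4 + 4 + 2 + 2 + 2 + 2
4 + 2 + 2 + 2 + 2 + 2 + 2
2 + 2 + 2 + 2 + 2 + 2 + 2 + 2
That's 22 in total.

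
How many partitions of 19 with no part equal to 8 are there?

434

There are 434 such partitions.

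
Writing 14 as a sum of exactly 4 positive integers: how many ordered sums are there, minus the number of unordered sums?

263

Ordered (compositions into 4 parts): C(13,3) = 286.
Unordered (partitions into 4 parts): 23.
Difference: 286 − 23 = 263.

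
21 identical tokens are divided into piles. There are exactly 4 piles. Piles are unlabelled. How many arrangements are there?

72

A full systematic count gives 72.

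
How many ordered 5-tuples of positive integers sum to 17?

Equivalently, choose which 4 of the 16 gaps become plus signs: C(16,4) = 1820.

1820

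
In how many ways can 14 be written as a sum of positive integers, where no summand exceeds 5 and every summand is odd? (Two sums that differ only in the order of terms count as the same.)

11

They are:
5, 5, 3, 1
5, 5, 1, 1, 1, 1
5, 3, 3, 3
5, 3, 3, 1, 1, 1
5, 3, 1, 1, 1, 1, 1, 1
5, 1, 1, 1, 1, 1, 1, 1, 1, 1
3, 3, 3, 3, 1, 1
3, 3, 3, 1, 1, 1, 1, 1
3, 3, 1, 1, 1, 1, 1, 1, 1, 1
3, 1, 1, 1, 1, 1, 1, 1, 1, 1, 1, 1
1, 1, 1, 1, 1, 1, 1, 1, 1, 1, 1, 1, 1, 1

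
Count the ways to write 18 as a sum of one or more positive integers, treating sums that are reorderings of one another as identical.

385

Systematic enumeration (by largest part, then next-largest, …) yields 385.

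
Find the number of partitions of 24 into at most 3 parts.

A partial list (first 12 by largest part):
24
1 + 23
2 + 22
1 + 1 + 22
3 + 21
1 + 2 + 21
4 + 20
1 + 3 + 20
2 + 2 + 20
5 + 19
1 + 4 + 19
2 + 3 + 19
…and 49 more, for 61 total.

61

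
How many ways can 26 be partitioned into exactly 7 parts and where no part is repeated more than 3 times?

206

A full systematic count gives 206.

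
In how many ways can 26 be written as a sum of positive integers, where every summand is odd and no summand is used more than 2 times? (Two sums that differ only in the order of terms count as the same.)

38

There are too many to list fully; the first 12 (by largest part) are:
25,1
23,3
21,5
21,3,1,1
19,7
19,5,1,1
19,3,3,1
17,9
17,7,1,1
17,5,3,1
15,11
15,9,1,1
…and 26 more, for 38 total.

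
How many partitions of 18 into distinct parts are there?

There are too many to list fully; the first 12 (by largest part) are:
18
17,1
16,2
15,3
15,2,1
14,4
14,3,1
13,5
13,4,1
13,3,2
12,6
12,5,1
…and 34 more, for 46 total.

46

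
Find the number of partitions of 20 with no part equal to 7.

526

Enumerating by decreasing first part gives 526 partitions in all.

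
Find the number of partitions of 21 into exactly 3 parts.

There are too many to list fully; the first 12 (by largest part) are:
19,1,1
18,2,1
17,3,1
17,2,2
16,4,1
16,3,2
15,5,1
15,4,2
15,3,3
14,6,1
14,5,2
14,4,3
…and 25 more, for 37 total.

37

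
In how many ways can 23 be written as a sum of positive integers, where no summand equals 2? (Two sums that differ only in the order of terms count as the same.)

463

Counting exhaustively, 463 partitions satisfy the conditions.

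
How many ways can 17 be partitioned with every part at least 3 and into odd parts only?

6

The partitions of 17 that satisfy the conditions:
17
11,3,3
9,5,3
7,7,3
7,5,5
5,3,3,3,3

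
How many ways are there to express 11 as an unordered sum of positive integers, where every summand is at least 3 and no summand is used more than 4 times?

Enumerating:
11
8 + 3
7 + 4
6 + 5
5 + 3 + 3
4 + 4 + 3
That's 6 in total.

6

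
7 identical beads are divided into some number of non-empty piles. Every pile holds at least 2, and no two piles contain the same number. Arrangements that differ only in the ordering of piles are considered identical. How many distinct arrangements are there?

3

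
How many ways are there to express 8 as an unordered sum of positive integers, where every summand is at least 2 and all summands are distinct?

3

Listing the qualifying partitions of 8:
8
6 + 2
5 + 3
That's 3 in total.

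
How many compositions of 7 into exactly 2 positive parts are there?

6

Equivalently, choose which 1 of the 6 gaps become plus signs: C(6,1) = 6.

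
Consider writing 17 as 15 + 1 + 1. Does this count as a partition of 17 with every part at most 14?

No

The parts sum to 17, and the condition 'no summand exceeds 14' is violated.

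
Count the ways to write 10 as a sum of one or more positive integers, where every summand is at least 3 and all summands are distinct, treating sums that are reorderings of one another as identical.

Enumerating:
10
3 + 7
4 + 6
That's 3 in total.

3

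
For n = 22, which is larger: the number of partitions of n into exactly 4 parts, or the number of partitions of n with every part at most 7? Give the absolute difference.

Partitions of 22 into exactly 4 parts: 84.
Partitions of 22 with every part at most 7: 522.
|84 − 522| = 438.

438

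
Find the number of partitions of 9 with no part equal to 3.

19

They are:
9
1,8
2,7
1,1,7
1,2,6
1,1,1,6
4,5
2,2,5
1,1,2,5
1,1,1,1,5
1,4,4
1,2,2,4
1,1,1,2,4
1,1,1,1,1,4
1,2,2,2,2
1,1,1,2,2,2
1,1,1,1,1,2,2
1,1,1,1,1,1,1,2
1,1,1,1,1,1,1,1,1
Counting gives 19.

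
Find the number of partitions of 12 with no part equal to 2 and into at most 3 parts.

13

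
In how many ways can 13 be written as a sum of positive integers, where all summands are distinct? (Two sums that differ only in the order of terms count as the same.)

18

Listing the qualifying partitions of 13:
13
1+12
2+11
3+10
1+2+10
4+9
1+3+9
5+8
1+4+8
2+3+8
6+7
1+5+7
2+4+7
1+2+3+7
2+5+6
3+4+6
1+2+4+6
1+3+4+5
That's 18 in total.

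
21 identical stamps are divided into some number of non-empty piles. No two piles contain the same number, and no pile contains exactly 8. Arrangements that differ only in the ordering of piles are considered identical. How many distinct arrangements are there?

61

A partial list (first 12 by largest part):
21
1 + 20
2 + 19
3 + 18
1 + 2 + 18
4 + 17
1 + 3 + 17
5 + 16
1 + 4 + 16
2 + 3 + 16
6 + 15
1 + 5 + 15
…and 49 more, for 61 total.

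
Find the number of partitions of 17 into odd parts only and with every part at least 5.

2

The partitions of 17 that satisfy the conditions:
17
5+5+7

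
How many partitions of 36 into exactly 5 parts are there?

Direct enumeration gives 748 partitions.

748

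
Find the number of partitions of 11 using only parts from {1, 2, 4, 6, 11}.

The partitions of 11 that satisfy the conditions:
11
6+4+1
6+2+2+1
6+2+1+1+1
6+1+1+1+1+1
4+4+2+1
4+4+1+1+1
4+2+2+2+1
4+2+2+1+1+1
4+2+1+1+1+1+1
4+1+1+1+1+1+1+1
2+2+2+2+2+1
2+2+2+2+1+1+1
2+2+2+1+1+1+1+1
2+2+1+1+1+1+1+1+1
2+1+1+1+1+1+1+1+1+1
1+1+1+1+1+1+1+1+1+1+1

17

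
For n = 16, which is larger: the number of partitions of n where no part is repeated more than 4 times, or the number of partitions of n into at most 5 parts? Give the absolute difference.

Partitions of 16 where no part is repeated more than 4 times: 164.
Partitions of 16 into at most 5 parts: 101.
|164 − 101| = 63.

63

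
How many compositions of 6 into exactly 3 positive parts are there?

10

By stars and bars with positive parts, the count is C(5,2) = 10.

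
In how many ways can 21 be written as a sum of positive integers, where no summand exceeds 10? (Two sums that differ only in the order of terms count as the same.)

Counting exhaustively, 653 partitions satisfy the conditions.

653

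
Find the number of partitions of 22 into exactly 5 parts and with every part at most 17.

118

A full systematic count gives 118.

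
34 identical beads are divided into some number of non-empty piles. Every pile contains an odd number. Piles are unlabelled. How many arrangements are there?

Systematic enumeration (by largest part, then next-largest, …) yields 512.

512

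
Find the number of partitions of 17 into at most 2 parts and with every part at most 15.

Listing the qualifying partitions of 17:
15+2
14+3
13+4
12+5
11+6
10+7
9+8

7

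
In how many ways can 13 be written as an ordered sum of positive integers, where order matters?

The number of compositions of n is 2^(n−1); here 2^12 = 4096.

4096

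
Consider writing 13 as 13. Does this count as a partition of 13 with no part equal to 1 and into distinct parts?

The parts sum to 13, and the condition 'no summand equals 1' holds; the condition 'all summands are distinct' holds.

Yes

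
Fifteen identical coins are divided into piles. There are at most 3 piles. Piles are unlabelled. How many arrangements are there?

27

There are too many to list fully; the first 12 (by largest part) are:
15
14,1
13,2
13,1,1
12,3
12,2,1
11,4
11,3,1
11,2,2
10,5
10,4,1
10,3,2
…and 15 more, for 27 total.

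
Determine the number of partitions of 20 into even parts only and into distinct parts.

10

They are:
20
2, 18
4, 16
6, 14
2, 4, 14
8, 12
2, 6, 12
2, 8, 10
4, 6, 10
2, 4, 6, 8
Counting gives 10.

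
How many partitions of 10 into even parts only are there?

Enumerating:
10
8 + 2
6 + 4
6 + 2 + 2
4 + 4 + 2
4 + 2 + 2 + 2
2 + 2 + 2 + 2 + 2
That's 7 in total.

7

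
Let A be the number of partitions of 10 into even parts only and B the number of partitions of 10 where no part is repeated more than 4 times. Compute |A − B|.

27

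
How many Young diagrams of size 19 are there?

Enumerating by decreasing first part gives 490 partitions in all.

490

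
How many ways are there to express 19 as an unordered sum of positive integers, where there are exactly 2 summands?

9

They are:
18 + 1
17 + 2
16 + 3
15 + 4
14 + 5
13 + 6
12 + 7
11 + 8
10 + 9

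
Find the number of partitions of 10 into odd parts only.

10

Enumerating:
1+9
3+7
1+1+1+7
5+5
1+1+3+5
1+1+1+1+1+5
1+3+3+3
1+1+1+1+3+3
1+1+1+1+1+1+1+3
1+1+1+1+1+1+1+1+1+1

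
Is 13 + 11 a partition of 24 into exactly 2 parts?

Yes

The parts sum to 24, and the condition 'there are exactly 2 summands' holds.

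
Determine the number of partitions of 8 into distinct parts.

6

Enumerating:
8
7 + 1
6 + 2
5 + 3
5 + 2 + 1
4 + 3 + 1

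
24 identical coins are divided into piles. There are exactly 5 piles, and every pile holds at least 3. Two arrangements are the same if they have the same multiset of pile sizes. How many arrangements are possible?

Listing the qualifying partitions of 24:
12,3,3,3,3
11,4,3,3,3
10,5,3,3,3
10,4,4,3,3
9,6,3,3,3
9,5,4,3,3
9,4,4,4,3
8,7,3,3,3
8,6,4,3,3
8,5,5,3,3
8,5,4,4,3
8,4,4,4,4
7,7,4,3,3
7,6,5,3,3
7,6,4,4,3
7,5,5,4,3
7,5,4,4,4
6,6,6,3,3
6,6,5,4,3
6,6,4,4,4
6,5,5,5,3
6,5,5,4,4
5,5,5,5,4
Counting gives 23.

23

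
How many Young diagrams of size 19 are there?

490

Enumerating by decreasing first part gives 490 partitions in all.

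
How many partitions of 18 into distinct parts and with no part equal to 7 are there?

36

There are too many to list fully; the first 12 (by largest part) are:
18
17,1
16,2
15,3
15,2,1
14,4
14,3,1
13,5
13,4,1
13,3,2
12,6
12,5,1
…and 24 more, for 36 total.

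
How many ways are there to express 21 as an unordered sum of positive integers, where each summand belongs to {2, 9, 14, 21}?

Listing the qualifying partitions of 21:
21
9 + 2 + 2 + 2 + 2 + 2 + 2
Counting gives 2.

2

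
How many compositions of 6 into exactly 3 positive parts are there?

10

Place 2 bars in the 5 internal gaps of a row of 6 dots: C(5,2) = 10.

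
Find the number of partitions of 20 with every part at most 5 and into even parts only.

6

Listing the qualifying partitions of 20:
4, 4, 4, 4, 4
2, 2, 4, 4, 4, 4
2, 2, 2, 2, 4, 4, 4
2, 2, 2, 2, 2, 2, 4, 4
2, 2, 2, 2, 2, 2, 2, 2, 4
2, 2, 2, 2, 2, 2, 2, 2, 2, 2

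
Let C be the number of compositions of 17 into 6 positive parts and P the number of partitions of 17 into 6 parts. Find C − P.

Ordered (compositions into 6 parts): C(16,5) = 4368.
Partitions of 17 into exactly 6 parts: 44.
Difference: 4368 − 44 = 4324.

4324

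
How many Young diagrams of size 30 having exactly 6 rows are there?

A full systematic count gives 532.

532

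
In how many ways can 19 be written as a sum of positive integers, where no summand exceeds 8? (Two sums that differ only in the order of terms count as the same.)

352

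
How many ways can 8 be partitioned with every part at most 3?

The partitions of 8 that satisfy the conditions:
2,3,3
1,1,3,3
1,2,2,3
1,1,1,2,3
1,1,1,1,1,3
2,2,2,2
1,1,2,2,2
1,1,1,1,2,2
1,1,1,1,1,1,2
1,1,1,1,1,1,1,1

10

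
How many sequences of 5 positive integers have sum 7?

By stars and bars with positive parts, the count is C(6,4) = 15.

15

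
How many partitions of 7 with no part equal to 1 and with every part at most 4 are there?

The partitions of 7 that satisfy the conditions:
4, 3
3, 2, 2
That's 2 in total.

2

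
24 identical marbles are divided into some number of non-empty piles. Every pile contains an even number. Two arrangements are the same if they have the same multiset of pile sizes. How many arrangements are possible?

Enumerating by decreasing first part gives 77 partitions in all.

77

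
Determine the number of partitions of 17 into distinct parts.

A partial list (first 12 by largest part):
17
16+1
15+2
14+3
14+2+1
13+4
13+3+1
12+5
12+4+1
12+3+2
11+6
11+5+1
…and 26 more, for 38 total.

38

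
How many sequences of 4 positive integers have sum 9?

By stars and bars with positive parts, the count is C(8,3) = 56.

56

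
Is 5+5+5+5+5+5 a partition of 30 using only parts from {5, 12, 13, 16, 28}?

The parts sum to 30, and the condition 'each summand belongs to {5, 12, 13, 16, 28}' holds.

Yes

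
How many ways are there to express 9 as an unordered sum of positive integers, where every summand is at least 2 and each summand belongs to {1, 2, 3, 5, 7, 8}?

4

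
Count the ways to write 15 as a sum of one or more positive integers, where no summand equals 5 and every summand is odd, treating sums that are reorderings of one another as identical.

17

Enumerating:
15
1,1,13
1,3,11
1,1,1,1,11
3,3,9
1,1,1,3,9
1,1,1,1,1,1,9
1,7,7
1,1,3,3,7
1,1,1,1,1,3,7
1,1,1,1,1,1,1,1,7
3,3,3,3,3
1,1,1,3,3,3,3
1,1,1,1,1,1,3,3,3
1,1,1,1,1,1,1,1,1,3,3
1,1,1,1,1,1,1,1,1,1,1,1,3
1,1,1,1,1,1,1,1,1,1,1,1,1,1,1
Counting gives 17.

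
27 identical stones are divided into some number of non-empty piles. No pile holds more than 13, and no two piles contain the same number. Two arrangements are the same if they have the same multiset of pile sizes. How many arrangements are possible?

104

Counting exhaustively, 104 partitions satisfy the conditions.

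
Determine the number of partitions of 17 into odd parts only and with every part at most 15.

A partial list (first 12 by largest part):
15 + 1 + 1
13 + 3 + 1
13 + 1 + 1 + 1 + 1
11 + 5 + 1
11 + 3 + 3
11 + 3 + 1 + 1 + 1
11 + 1 + 1 + 1 + 1 + 1 + 1
9 + 7 + 1
9 + 5 + 3
9 + 5 + 1 + 1 + 1
9 + 3 + 3 + 1 + 1
9 + 3 + 1 + 1 + 1 + 1 + 1
…and 25 more, for 37 total.

37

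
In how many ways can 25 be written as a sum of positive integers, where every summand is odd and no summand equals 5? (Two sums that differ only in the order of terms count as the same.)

Counting exhaustively, 78 partitions satisfy the conditions.

78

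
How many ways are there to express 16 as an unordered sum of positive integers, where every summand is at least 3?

21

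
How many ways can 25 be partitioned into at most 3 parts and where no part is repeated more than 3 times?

There are too many to list fully; the first 12 (by largest part) are:
25
1,24
2,23
1,1,23
3,22
1,2,22
4,21
1,3,21
2,2,21
5,20
1,4,20
2,3,20
…and 53 more, for 65 total.

65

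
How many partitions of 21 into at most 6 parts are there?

331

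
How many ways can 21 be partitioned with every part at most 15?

773

Systematic enumeration (by largest part, then next-largest, …) yields 773.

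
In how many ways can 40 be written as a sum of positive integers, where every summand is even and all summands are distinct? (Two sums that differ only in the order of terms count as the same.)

64

There are too many to list fully; the first 12 (by largest part) are:
40
38+2
36+4
34+6
34+4+2
32+8
32+6+2
30+10
30+8+2
30+6+4
28+12
28+10+2
…and 52 more, for 64 total.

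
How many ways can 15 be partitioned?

There are 176 such partitions.

176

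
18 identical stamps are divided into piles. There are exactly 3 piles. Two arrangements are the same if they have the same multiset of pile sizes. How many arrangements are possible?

27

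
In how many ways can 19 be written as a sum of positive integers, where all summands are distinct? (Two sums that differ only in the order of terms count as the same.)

There are too many to list fully; the first 12 (by largest part) are:
19
18, 1
17, 2
16, 3
16, 2, 1
15, 4
15, 3, 1
14, 5
14, 4, 1
14, 3, 2
13, 6
13, 5, 1
…and 42 more, for 54 total.

54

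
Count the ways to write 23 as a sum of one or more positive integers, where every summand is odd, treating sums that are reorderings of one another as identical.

Counting exhaustively, 104 partitions satisfy the conditions.

104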